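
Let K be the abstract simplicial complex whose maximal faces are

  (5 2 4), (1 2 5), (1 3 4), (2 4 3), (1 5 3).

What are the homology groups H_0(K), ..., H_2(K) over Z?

H_0 = Z,  H_1 = Z,  H_2 = 0.

Order the vertices as 1 < 2 < 3 < 4 < 5. Listing each simplex with vertices in this order, K has dimension 2 with simplices:

  0-simplices (5): [1], [2], [3], [4], [5]
  1-simplices (10): [1,2], [1,3], [1,4], [1,5], [2,3], [2,4], [2,5], [3,4], [3,5], [4,5]
  2-simplices (5): [1,2,5], [1,3,4], [1,3,5], [2,3,4], [2,4,5]

so the chain groups are C_0 ≅ Z^5, C_1 ≅ Z^10, C_2 ≅ Z^5.

∂_1: C_1 → C_0 is given by ∂[p,q] = [q] − [p]. For instance
  ∂[2,3] = [3] − [2].
As a 5×10 matrix over Z this has rank 4, with invariant factors (1,1,1,1).

Boundary ∂_2: C_2 → C_1 maps a triangle to the signed sum of its edges. For instance
  ∂[2,3,4] = [3,4] − [2,4] + [2,3],
  ∂[1,3,5] = [3,5] − [1,5] + [1,3].
The 10×5 boundary matrix has rank 5 and Smith normal form diag(1,1,1,1,1).

From H_k ≅ ker(∂_k) / im(∂_{k+1}) we obtain:

  H_0: rank C_0 − rank ∂_1 = 5 − 4 = 1, and the invariant factors of ∂_1 are all 1, so H_0 ≅ Z.
  H_1: rank ker ∂_1 − rank ∂_2 = (10 − 4) − 5 = 1, and the invariant factors of ∂_2 are all 1, so H_1 ≅ Z.
  H_2: rank ker ∂_2 − rank ∂_3 = (5 − 5) − 0 = 0, and there is no ∂_3, so H_2 ≅ 0.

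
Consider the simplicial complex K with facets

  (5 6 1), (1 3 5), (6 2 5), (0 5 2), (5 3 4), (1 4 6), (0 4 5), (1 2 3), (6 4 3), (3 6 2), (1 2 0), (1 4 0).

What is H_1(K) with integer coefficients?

H_1 ≅ Z/2Z.

Take the total order 0 < 1 < 2 < 3 < 4 < 5 < 6 on the vertex set. Then K (dimension 2) consists of the simplices:

  0-simplices (7): [0], [1], [2], [3], [4], [5], [6]
  1-simplices (18): [0,1], [0,2], [0,4], [0,5], [1,2], [1,3], [1,4], [1,5], [1,6], [2,3], [2,5], [2,6], [3,4], [3,5], [3,6], [4,5], [4,6], [5,6]
  2-simplices (12): [0,1,2], [0,1,4], [0,2,5], [0,4,5], [1,2,3], [1,3,5], [1,4,6], [1,5,6], [2,3,6], [2,5,6], [3,4,5], [3,4,6]

giving chain groups C_0 ≅ Z^7, C_1 ≅ Z^18, C_2 ≅ Z^12.

The boundary map ∂_1: C_1 → C_0 maps an edge to its endpoints' difference, ∂[p,q] = q − p. For instance
  ∂[3,4] = [4] − [3].
The resulting 7×18 matrix has rank 6, and its Smith normal form has invariant factors (1,1,1,1,1,1).

Boundary ∂_2: C_2 → C_1 acts by ∂[p,q,r] = [q,r] − [p,r] + [p,q]. For instance
  ∂[3,4,6] = [4,6] − [3,6] + [3,4],
  ∂[3,4,5] = [4,5] − [3,5] + [3,4].
As a 18×12 matrix over Z this has rank 12, with invariant factors (1,1,1,1,1,1,1,1,1,1,1,2).

Reading off H_k = ker ∂_k / im ∂_{k+1}:

  H_1: rank ker ∂_1 − rank ∂_2 = (18 − 6) − 12 = 0, and ∂_2 has invariant factor 2 > 1, so H_1 = Z/2Z.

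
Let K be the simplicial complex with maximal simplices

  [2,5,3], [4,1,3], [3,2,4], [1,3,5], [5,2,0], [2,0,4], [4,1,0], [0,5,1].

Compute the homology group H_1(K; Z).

H_1 ≅ 0.

Take the total order 0 < 1 < 2 < 3 < 4 < 5 on the vertex set. Then K (dimension 2) consists of the simplices:

  0-simplices (6): [0], [1], [2], [3], [4], [5]
  1-simplices (12): [0,1], [0,2], [0,4], [0,5], [1,3], [1,4], [1,5], [2,3], [2,4], [2,5], [3,4], [3,5]
  2-simplices (8): [0,1,4], [0,1,5], [0,2,4], [0,2,5], [1,3,4], [1,3,5], [2,3,4], [2,3,5]

Hence C_0 ≅ Z^6, C_1 ≅ Z^12, C_2 ≅ Z^8.

Boundary ∂_1: C_1 → C_0 is given by ∂[p,q] = [q] − [p]. For instance
  ∂[1,5] = [5] − [1].
The 6×12 boundary matrix has rank 5 and Smith normal form diag(1,1,1,1,1).

Boundary ∂_2: C_2 → C_1 maps a triangle to the signed sum of its edges. For instance
  ∂[0,2,5] = [2,5] − [0,5] + [0,2],
  ∂[0,1,5] = [1,5] − [0,5] + [0,1].
As a 12×8 matrix over Z this has rank 7, with invariant factors (1,1,1,1,1,1,1).

Computing H_k = (kernel of ∂_k) / (image of ∂_{k+1}):

  H_1: rank ker ∂_1 − rank ∂_2 = (12 − 5) − 7 = 0, and the invariant factors of ∂_2 are all 1, so H_1 = 0.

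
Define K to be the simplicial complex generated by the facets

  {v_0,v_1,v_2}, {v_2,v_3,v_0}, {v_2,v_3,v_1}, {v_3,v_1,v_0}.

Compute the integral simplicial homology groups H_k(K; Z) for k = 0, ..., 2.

K has 4 vertices, 6 edges, 4 triangles.
rank ∂_0 = 0, rank ∂_1 = 3 ⇒ b_0 = 4 − 0 − 3 = 1; all invariant factors of ∂_1 are 1 so no torsion. So H_0 ≅ Z.
rank ∂_1 = 3, rank ∂_2 = 3 ⇒ b_1 = 6 − 3 − 3 = 0; all invariant factors of ∂_2 are 1 so no torsion. So H_1 ≅ 0.
rank ∂_2 = 3, rank ∂_3 = 0 ⇒ b_2 = 4 − 3 − 0 = 1. So H_2 ≅ Z.

H_0 ≅ Z,  H_1 = 0,  H_2 ≅ Z.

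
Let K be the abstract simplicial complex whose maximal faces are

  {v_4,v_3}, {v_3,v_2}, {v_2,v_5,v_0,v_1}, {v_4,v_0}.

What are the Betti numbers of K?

Order the vertices as v_0 < v_1 < v_2 < v_3 < v_4 < v_5. Listing each simplex with vertices in this order, K has dimension 3 with simplices:

  0-simplices (6): [v_0], [v_1], [v_2], [v_3], [v_4], [v_5]
  1-simplices (9): [v_0,v_1], [v_0,v_2], [v_0,v_4], [v_0,v_5], [v_1,v_2], [v_1,v_5], [v_2,v_3], [v_2,v_5], [v_3,v_4]
  2-simplices (4): [v_0,v_1,v_2], [v_0,v_1,v_5], [v_0,v_2,v_5], [v_1,v_2,v_5]
  3-simplices (1): [v_0,v_1,v_2,v_5]

so the chain groups are C_0 ≅ Z^6, C_1 ≅ Z^9, C_2 ≅ Z^4, C_3 ≅ Z^1.

Boundary ∂_1: C_1 → C_0 sends each edge [p,q] (with p < q) to q − p.
This gives a 6×9 integer matrix of rank 5; reducing to Smith normal form yields diagonal entries (1,1,1,1,1).

Boundary ∂_2: C_2 → C_1 maps a triangle to the signed sum of its edges. For instance
  ∂[v_0,v_1,v_2] = [v_1,v_2] − [v_0,v_2] + [v_0,v_1],
  ∂[v_0,v_1,v_5] = [v_1,v_5] − [v_0,v_5] + [v_0,v_1].
This gives a 9×4 integer matrix of rank 3; reducing to Smith normal form yields diagonal entries (1,1,1).

∂_3: C_3 → C_2 sends each 3-simplex σ to the alternating sum Σ_i (−1)^i (σ with its i-th vertex removed). For instance
  ∂[v_0,v_1,v_2,v_5] = [v_1,v_2,v_5] − [v_0,v_2,v_5] + [v_0,v_1,v_5] − [v_0,v_1,v_2].
The 4×1 boundary matrix has rank 1 and Smith normal form diag(1).

Now H_k = ker ∂_k / im ∂_{k+1}, so:

  H_0: rank C_0 − rank ∂_1 = 6 − 5 = 1, and the invariant factors of ∂_1 are all 1, so H_0 ≅ Z.
  H_1: rank ker ∂_1 − rank ∂_2 = (9 − 5) − 3 = 1, and the invariant factors of ∂_2 are all 1, so H_1 ≅ Z.
  H_2: rank ker ∂_2 − rank ∂_3 = (4 − 3) − 1 = 0, and the invariant factors of ∂_3 are all 1, so H_2 ≅ 0.
  H_3: rank ker ∂_3 − rank ∂_4 = (1 − 1) − 0 = 0, and there is no ∂_4, so H_3 ≅ 0.

As a check, the Euler characteristic is 6 − 9 + 4 − 1 = 0, which agrees with 1 − 1 + 0 − 0 = 0.

Hence the Betti numbers are b_0 = 1, b_1 = 1, b_2 = 0, b_3 = 0.

b_0 = 1, b_1 = 1, b_2 = 0, b_3 = 0.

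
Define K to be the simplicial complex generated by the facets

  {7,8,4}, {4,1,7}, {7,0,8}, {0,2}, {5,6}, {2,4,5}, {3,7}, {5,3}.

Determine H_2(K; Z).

H_2 ≅ 0.

K has 9 vertices, 14 edges, 4 triangles.
rank ∂_2 = 4, rank ∂_3 = 0 ⇒ b_2 = 4 − 4 − 0 = 0. So H_2 = 0.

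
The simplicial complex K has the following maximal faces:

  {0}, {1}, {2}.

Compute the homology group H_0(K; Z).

H_0 = Z^3.

We work with the vertex ordering 0 < 1 < 2. The simplices of K, each written with vertices in increasing order, are:

  0-simplices (3): [0], [1], [2]

giving chain groups C_0 ≅ Z^3.

Computing H_k = (kernel of ∂_k) / (image of ∂_{k+1}):

  H_0: rank C_0 − rank ∂_1 = 3 − 0 = 3, and there is no ∂_1, so H_0 = Z^3.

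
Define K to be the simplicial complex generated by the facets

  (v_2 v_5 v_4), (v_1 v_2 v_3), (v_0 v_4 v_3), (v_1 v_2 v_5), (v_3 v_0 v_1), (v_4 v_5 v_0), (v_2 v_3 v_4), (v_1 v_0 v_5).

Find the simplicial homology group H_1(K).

H_1 ≅ 0.

Take the total order v_0 < v_1 < v_2 < v_3 < v_4 < v_5 on the vertex set. Then K (dimension 2) consists of the simplices:

  0-simplices (6): [v_0], [v_1], [v_2], [v_3], [v_4], [v_5]
  1-simplices (12): [v_0,v_1], [v_0,v_3], [v_0,v_4], [v_0,v_5], [v_1,v_2], [v_1,v_3], [v_1,v_5], [v_2,v_3], [v_2,v_4], [v_2,v_5], [v_3,v_4], [v_4,v_5]
  2-simplices (8): [v_0,v_1,v_3], [v_0,v_1,v_5], [v_0,v_3,v_4], [v_0,v_4,v_5], [v_1,v_2,v_3], [v_1,v_2,v_5], [v_2,v_3,v_4], [v_2,v_4,v_5]

so the chain groups are C_0 ≅ Z^6, C_1 ≅ Z^12, C_2 ≅ Z^8.

Boundary ∂_1: C_1 → C_0 is given by ∂[p,q] = [q] − [p]. For instance
  ∂[v_0,v_5] = [v_5] − [v_0].
The 6×12 boundary matrix has rank 5 and Smith normal form diag(1,1,1,1,1).

The boundary map ∂_2: C_2 → C_1 sends each 2-simplex [p,q,r] to [q,r] − [p,r] + [p,q]. For instance
  ∂[v_1,v_2,v_3] = [v_2,v_3] − [v_1,v_3] + [v_1,v_2],
  ∂[v_2,v_4,v_5] = [v_4,v_5] − [v_2,v_5] + [v_2,v_4].
This gives a 12×8 integer matrix of rank 7; reducing to Smith normal form yields diagonal entries (1,1,1,1,1,1,1).

Computing H_k = (kernel of ∂_k) / (image of ∂_{k+1}):

  H_1: rank ker ∂_1 − rank ∂_2 = (12 − 5) − 7 = 0, and the invariant factors of ∂_2 are all 1, so H_1 = 0.

(K is a triangulation of the 2-sphere S^2.)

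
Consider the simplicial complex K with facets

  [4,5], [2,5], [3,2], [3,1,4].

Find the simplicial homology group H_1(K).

H_1 = Z.

Order the vertices as 1 < 2 < 3 < 4 < 5. Listing each simplex with vertices in this order, K has dimension 2 with simplices:

  0-simplices (5): [1], [2], [3], [4], [5]
  1-simplices (6): [1,3], [1,4], [2,3], [2,5], [3,4], [4,5]
  2-simplices (1): [1,3,4]

so the chain groups are C_0 ≅ Z^5, C_1 ≅ Z^6, C_2 ≅ Z^1.

The boundary map ∂_1: C_1 → C_0 sends each edge [p,q] (with p < q) to q − p. For instance
  ∂[2,5] = [5] − [2].
As a 5×6 matrix over Z this has rank 4, with invariant factors (1,1,1,1).

Boundary ∂_2: C_2 → C_1 acts by ∂[p,q,r] = [q,r] − [p,r] + [p,q]. For instance
  ∂[1,3,4] = [3,4] − [1,4] + [1,3].
This gives a 6×1 integer matrix of rank 1; reducing to Smith normal form yields diagonal entries (1).

Reading off H_k = ker ∂_k / im ∂_{k+1}:

  H_1: rank ker ∂_1 − rank ∂_2 = (6 − 4) − 1 = 1, and the invariant factors of ∂_2 are all 1, so H_1 ≅ Z.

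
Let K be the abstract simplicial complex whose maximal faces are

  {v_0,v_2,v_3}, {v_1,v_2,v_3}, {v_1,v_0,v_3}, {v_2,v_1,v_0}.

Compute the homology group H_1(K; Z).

Take the total order v_0 < v_1 < v_2 < v_3 on the vertex set. Then K (dimension 2) consists of the simplices:

  0-simplices (4): [v_0], [v_1], [v_2], [v_3]
  1-simplices (6): [v_0,v_1], [v_0,v_2], [v_0,v_3], [v_1,v_2], [v_1,v_3], [v_2,v_3]
  2-simplices (4): [v_0,v_1,v_2], [v_0,v_1,v_3], [v_0,v_2,v_3], [v_1,v_2,v_3]

Hence C_0 ≅ Z^4, C_1 ≅ Z^6, C_2 ≅ Z^4.

Boundary ∂_1: C_1 → C_0 maps an edge to its endpoints' difference, ∂[p,q] = q − p. For instance
  ∂[v_1,v_2] = [v_2] − [v_1].
The 4×6 boundary matrix has rank 3 and Smith normal form diag(1,1,1).

Boundary ∂_2: C_2 → C_1 acts by ∂[p,q,r] = [q,r] − [p,r] + [p,q]. For instance
  ∂[v_0,v_1,v_3] = [v_1,v_3] − [v_0,v_3] + [v_0,v_1],
  ∂[v_0,v_1,v_2] = [v_1,v_2] − [v_0,v_2] + [v_0,v_1].
This gives a 6×4 integer matrix of rank 3; reducing to Smith normal form yields diagonal entries (1,1,1).

Now H_k = ker ∂_k / im ∂_{k+1}, so:

  H_1: rank ker ∂_1 − rank ∂_2 = (6 − 3) − 3 = 0, and the invariant factors of ∂_2 are all 1, so H_1 = 0.

H_1 ≅ 0.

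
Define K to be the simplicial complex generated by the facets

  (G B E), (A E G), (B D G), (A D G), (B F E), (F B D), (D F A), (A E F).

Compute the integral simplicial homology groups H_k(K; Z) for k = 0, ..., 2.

Take the total order A < B < D < E < F < G on the vertex set. Then K (dimension 2) consists of the simplices:

  0-simplices (6): A, B, D, E, F, G
  1-simplices (12): AD, AE, AF, AG, BD, BE, BF, BG, DF, DG, EF, EG
  2-simplices (8): ADF, ADG, AEF, AEG, BDF, BDG, BEF, BEG

giving chain groups C_0 ≅ Z^6, C_1 ≅ Z^12, C_2 ≅ Z^8.

The boundary map ∂_1: C_1 → C_0 sends each edge [p,q] (with p < q) to q − p.
The 6×12 boundary matrix has rank 5 and Smith normal form diag(1,1,1,1,1).

∂_2: C_2 → C_1 maps a triangle to the signed sum of its edges. For instance
  ∂AEF = EF − AF + AE,
  ∂AEG = EG − AG + AE.
The resulting 12×8 matrix has rank 7, and its Smith normal form has invariant factors (1,1,1,1,1,1,1).

From H_k ≅ ker(∂_k) / im(∂_{k+1}) we obtain:

  H_0: rank C_0 − rank ∂_1 = 6 − 5 = 1, and the invariant factors of ∂_1 are all 1, so H_0 ≅ Z.
  H_1: rank ker ∂_1 − rank ∂_2 = (12 − 5) − 7 = 0, and the invariant factors of ∂_2 are all 1, so H_1 ≅ 0.
  H_2: rank ker ∂_2 − rank ∂_3 = (8 − 7) − 0 = 1, and there is no ∂_3, so H_2 ≅ Z.

H_0 ≅ Z,  H_1 = 0,  H_2 ≅ Z.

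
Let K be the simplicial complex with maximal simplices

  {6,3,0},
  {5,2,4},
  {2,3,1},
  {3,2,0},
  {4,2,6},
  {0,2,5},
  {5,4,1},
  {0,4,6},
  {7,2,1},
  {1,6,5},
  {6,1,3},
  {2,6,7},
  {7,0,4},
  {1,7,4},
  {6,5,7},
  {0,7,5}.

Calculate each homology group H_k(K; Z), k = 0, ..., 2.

Fix the vertex order 0 < 1 < 2 < 3 < 4 < 5 < 6 < 7 and write every simplex with vertices in increasing order. Then dim K = 2 and the simplices of K are:

  0-simplices (8): [0], [1], [2], [3], [4], [5], [6], [7]
  1-simplices (24): (24 of them)
  2-simplices (16): [0,2,3], [0,2,5], [0,3,6], [0,4,6], [0,4,7], [0,5,7], [1,2,3], [1,2,7], [1,3,6], [1,4,5], [1,4,7], [1,5,6], [2,4,5], [2,4,6], [2,6,7], [5,6,7]

Hence C_0 ≅ Z^8, C_1 ≅ Z^24, C_2 ≅ Z^16.

Boundary ∂_1: C_1 → C_0 is given by ∂[p,q] = [q] − [p]. For instance
  ∂[4,6] = [6] − [4].
As a 8×24 matrix over Z this has rank 7, with invariant factors (1,1,1,1,1,1,1).

∂_2: C_2 → C_1 maps a triangle to the signed sum of its edges. For instance
  ∂[1,4,7] = [4,7] − [1,7] + [1,4],
  ∂[0,5,7] = [5,7] − [0,7] + [0,5].
The resulting 24×16 matrix has rank 15, and its Smith normal form has invariant factors (1,1,1,1,1,1,1,1,1,1,1,1,1,1,1).

Computing H_k = (kernel of ∂_k) / (image of ∂_{k+1}):

  H_0: rank C_0 − rank ∂_1 = 8 − 7 = 1, and the invariant factors of ∂_1 are all 1, so H_0 = Z.
  H_1: rank ker ∂_1 − rank ∂_2 = (24 − 7) − 15 = 2, and the invariant factors of ∂_2 are all 1, so H_1 = Z^2.
  H_2: rank ker ∂_2 − rank ∂_3 = (16 − 15) − 0 = 1, and there is no ∂_3, so H_2 = Z.

H_0 ≅ Z,  H_1 ≅ Z^2,  H_2 ≅ Z.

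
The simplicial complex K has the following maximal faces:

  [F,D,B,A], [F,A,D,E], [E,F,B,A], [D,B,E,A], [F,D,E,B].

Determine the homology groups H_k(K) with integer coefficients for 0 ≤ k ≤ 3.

We work with the vertex ordering A < B < D < E < F. The simplices of K, each written with vertices in increasing order, are:

  0-simplices (5): A, B, D, E, F
  1-simplices (10): AB, AD, AE, AF, BD, BE, BF, DE, DF, EF
  2-simplices (10): ABD, ABE, ABF, ADE, ADF, AEF, BDE, BDF, BEF, DEF
  3-simplices (5): ABDE, ABDF, ABEF, ADEF, BDEF

so the chain groups are C_0 ≅ Z^5, C_1 ≅ Z^10, C_2 ≅ Z^10, C_3 ≅ Z^5.

∂_1: C_1 → C_0 sends each edge [p,q] (with p < q) to q − p. For instance
  ∂DE = E − D.
As a 5×10 matrix over Z this has rank 4, with invariant factors (1,1,1,1).

The boundary map ∂_2: C_2 → C_1 maps a triangle to the signed sum of its edges. For instance
  ∂BEF = EF − BF + BE,
  ∂BDF = DF − BF + BD.
This gives a 10×10 integer matrix of rank 6; reducing to Smith normal form yields diagonal entries (1,1,1,1,1,1).

∂_3: C_3 → C_2 sends each 3-simplex σ to the alternating sum Σ_i (−1)^i (σ with its i-th vertex removed). For instance
  ∂ABEF = BEF − AEF + ABF − ABE,
  ∂ADEF = DEF − AEF + ADF − ADE.
This gives a 10×5 integer matrix of rank 4; reducing to Smith normal form yields diagonal entries (1,1,1,1).

From H_k ≅ ker(∂_k) / im(∂_{k+1}) we obtain:

  H_0: rank C_0 − rank ∂_1 = 5 − 4 = 1, and the invariant factors of ∂_1 are all 1, so H_0 ≅ Z.
  H_1: rank ker ∂_1 − rank ∂_2 = (10 − 4) − 6 = 0, and the invariant factors of ∂_2 are all 1, so H_1 ≅ 0.
  H_2: rank ker ∂_2 − rank ∂_3 = (10 − 6) − 4 = 0, and the invariant factors of ∂_3 are all 1, so H_2 ≅ 0.
  H_3: rank ker ∂_3 − rank ∂_4 = (5 − 4) − 0 = 1, and there is no ∂_4, so H_3 ≅ Z.

As a check, the Euler characteristic is 5 − 10 + 10 − 5 = 0, which agrees with 1 − 0 + 0 − 1 = 0.
(K is a triangulation of the 3-sphere S^3.)

H_0 = Z,  H_1 = 0,  H_2 = 0,  H_3 = Z.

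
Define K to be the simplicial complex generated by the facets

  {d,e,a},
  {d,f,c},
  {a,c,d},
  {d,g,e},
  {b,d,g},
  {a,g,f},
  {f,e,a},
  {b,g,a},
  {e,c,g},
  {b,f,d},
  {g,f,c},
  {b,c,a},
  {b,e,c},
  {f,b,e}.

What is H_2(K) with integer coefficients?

Fix the vertex order a < b < c < d < e < f < g and write every simplex with vertices in increasing order. Then dim K = 2 and the simplices of K are:

  0-simplices (7): a, b, c, d, e, f, g
  1-simplices (21): ab, ac, ad, ae, af, ag, bc, bd, be, bf, bg, cd, ce, cf, cg, de, df, dg, ef, eg, fg
  2-simplices (14): abc, abg, acd, ade, aef, afg, bce, bdf, bdg, bef, cdf, ceg, cfg, deg

Hence C_0 ≅ Z^7, C_1 ≅ Z^21, C_2 ≅ Z^14.

Boundary ∂_1: C_1 → C_0 maps an edge to its endpoints' difference, ∂[p,q] = q − p. For instance
  ∂dg = g − d.
The resulting 7×21 matrix has rank 6, and its Smith normal form has invariant factors (1,1,1,1,1,1).

The boundary map ∂_2: C_2 → C_1 sends each 2-simplex [p,q,r] to [q,r] − [p,r] + [p,q]. For instance
  ∂bdg = dg − bg + bd,
  ∂afg = fg − ag + af.
The 21×14 boundary matrix has rank 13 and Smith normal form diag(1,1,1,1,1,1,1,1,1,1,1,1,1).

From H_k ≅ ker(∂_k) / im(∂_{k+1}) we obtain:

  H_2: rank ker ∂_2 − rank ∂_3 = (14 − 13) − 0 = 1, and there is no ∂_3, so H_2 = Z.

H_2 = Z.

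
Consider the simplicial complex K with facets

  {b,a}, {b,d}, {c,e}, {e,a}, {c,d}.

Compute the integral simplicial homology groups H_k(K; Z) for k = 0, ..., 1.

H_0 = Z,  H_1 = Z.

Order the vertices as a < b < c < d < e. Listing each simplex with vertices in this order, K has dimension 1 with simplices:

  0-simplices (5): a, b, c, d, e
  1-simplices (5): ab, ae, bd, cd, ce

so the chain groups are C_0 ≅ Z^5, C_1 ≅ Z^5.

The boundary map ∂_1: C_1 → C_0 sends each edge [p,q] (with p < q) to q − p. For instance
  ∂ab = b − a.
The resulting 5×5 matrix has rank 4, and its Smith normal form has invariant factors (1,1,1,1).

Computing H_k = (kernel of ∂_k) / (image of ∂_{k+1}):

  H_0: rank C_0 − rank ∂_1 = 5 − 4 = 1, and the invariant factors of ∂_1 are all 1, so H_0 ≅ Z.
  H_1: rank ker ∂_1 − rank ∂_2 = (5 − 4) − 0 = 1, and there is no ∂_2, so H_1 ≅ Z.

As a check, the Euler characteristic is 5 − 5 = 0, which agrees with 1 − 1 = 0.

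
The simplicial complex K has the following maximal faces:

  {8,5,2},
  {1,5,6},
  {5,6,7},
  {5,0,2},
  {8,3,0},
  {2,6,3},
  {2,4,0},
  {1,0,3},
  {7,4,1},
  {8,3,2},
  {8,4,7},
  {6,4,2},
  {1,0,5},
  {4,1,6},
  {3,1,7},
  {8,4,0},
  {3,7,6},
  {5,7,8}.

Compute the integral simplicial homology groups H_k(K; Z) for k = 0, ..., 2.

K has 9 vertices, 27 edges, 18 triangles.
rank ∂_0 = 0, rank ∂_1 = 8 ⇒ b_0 = 9 − 0 − 8 = 1; all invariant factors of ∂_1 are 1 so no torsion. So H_0 = Z.
rank ∂_1 = 8, rank ∂_2 = 18 ⇒ b_1 = 27 − 8 − 18 = 1; ∂_2 has invariant factor(s) [2] giving torsion. So H_1 = Z ⊕ Z/2.
rank ∂_2 = 18, rank ∂_3 = 0 ⇒ b_2 = 18 − 18 − 0 = 0. So H_2 = 0.

H_0 = Z,  H_1 = Z ⊕ Z/2,  H_2 = 0.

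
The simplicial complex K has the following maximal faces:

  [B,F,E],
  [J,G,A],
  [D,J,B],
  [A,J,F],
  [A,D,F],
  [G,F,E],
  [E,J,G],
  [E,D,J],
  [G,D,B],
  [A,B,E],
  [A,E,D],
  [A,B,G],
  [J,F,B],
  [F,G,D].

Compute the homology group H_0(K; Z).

H_0 = Z.

Take the total order A < B < D < E < F < G < J on the vertex set. Then K (dimension 2) consists of the simplices:

  0-simplices (7): A, B, D, E, F, G, J
  1-simplices (21): AB, AD, AE, AF, AG, AJ, BD, BE, BF, BG, BJ, DE, DF, DG, DJ, EF, EG, EJ, FG, FJ, GJ
  2-simplices (14): ABE, ABG, ADE, ADF, AFJ, AGJ, BDG, BDJ, BEF, BFJ, DEJ, DFG, EFG, EGJ

so the chain groups are C_0 ≅ Z^7, C_1 ≅ Z^21, C_2 ≅ Z^14.

The boundary map ∂_1: C_1 → C_0 maps an edge to its endpoints' difference, ∂[p,q] = q − p. For instance
  ∂FJ = J − F.
This gives a 7×21 integer matrix of rank 6; reducing to Smith normal form yields diagonal entries (1,1,1,1,1,1).

∂_2: C_2 → C_1 acts by ∂[p,q,r] = [q,r] − [p,r] + [p,q]. For instance
  ∂EGJ = GJ − EJ + EG,
  ∂BFJ = FJ − BJ + BF.
The resulting 21×14 matrix has rank 13, and its Smith normal form has invariant factors (1,1,1,1,1,1,1,1,1,1,1,1,1).

Now H_k = ker ∂_k / im ∂_{k+1}, so:

  H_0: rank C_0 − rank ∂_1 = 7 − 6 = 1, and the invariant factors of ∂_1 are all 1, so H_0 = Z.

(K is a triangulation of the torus T^2.)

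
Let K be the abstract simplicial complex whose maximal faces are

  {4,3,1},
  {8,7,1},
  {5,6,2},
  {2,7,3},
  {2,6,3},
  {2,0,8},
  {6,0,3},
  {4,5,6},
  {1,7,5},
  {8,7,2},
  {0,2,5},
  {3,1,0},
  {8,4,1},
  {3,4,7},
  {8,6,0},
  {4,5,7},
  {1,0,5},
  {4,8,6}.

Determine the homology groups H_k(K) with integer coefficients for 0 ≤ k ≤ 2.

We work with the vertex ordering 0 < 1 < 2 < 3 < 4 < 5 < 6 < 7 < 8. The simplices of K, each written with vertices in increasing order, are:

  0-simplices (9): [0], [1], [2], [3], [4], [5], [6], [7], [8]
  1-simplices (27): (27 of them)
  2-simplices (18): [0,1,3], [0,1,5], [0,2,5], [0,2,8], [0,3,6], [0,6,8], [1,3,4], [1,4,8], [1,5,7], [1,7,8], [2,3,6], [2,3,7], [2,5,6], [2,7,8], [3,4,7], [4,5,6], [4,5,7], [4,6,8]

Hence C_0 ≅ Z^9, C_1 ≅ Z^27, C_2 ≅ Z^18.

Boundary ∂_1: C_1 → C_0 is given by ∂[p,q] = [q] − [p]. For instance
  ∂[7,8] = [8] − [7].
As a 9×27 matrix over Z this has rank 8, with invariant factors (1,1,1,1,1,1,1,1).

The boundary map ∂_2: C_2 → C_1 maps a triangle to the signed sum of its edges. For instance
  ∂[1,4,8] = [4,8] − [1,8] + [1,4],
  ∂[0,1,5] = [1,5] − [0,5] + [0,1].
The resulting 27×18 matrix has rank 18, and its Smith normal form has invariant factors (1,1,1,1,1,1,1,1,1,1,1,1,1,1,1,1,1,2).

Reading off H_k = ker ∂_k / im ∂_{k+1}:

  H_0: rank C_0 − rank ∂_1 = 9 − 8 = 1, and the invariant factors of ∂_1 are all 1, so H_0 ≅ Z.
  H_1: rank ker ∂_1 − rank ∂_2 = (27 − 8) − 18 = 1, and ∂_2 has invariant factor 2 > 1, so H_1 ≅ Z ⊕ Z_2.
  H_2: rank ker ∂_2 − rank ∂_3 = (18 − 18) − 0 = 0, and there is no ∂_3, so H_2 ≅ 0.

As a check, the Euler characteristic is 9 − 27 + 18 = 0, which agrees with 1 − 1 + 0 = 0.

H_0 = Z,  H_1 = Z ⊕ Z_2,  H_2 = 0.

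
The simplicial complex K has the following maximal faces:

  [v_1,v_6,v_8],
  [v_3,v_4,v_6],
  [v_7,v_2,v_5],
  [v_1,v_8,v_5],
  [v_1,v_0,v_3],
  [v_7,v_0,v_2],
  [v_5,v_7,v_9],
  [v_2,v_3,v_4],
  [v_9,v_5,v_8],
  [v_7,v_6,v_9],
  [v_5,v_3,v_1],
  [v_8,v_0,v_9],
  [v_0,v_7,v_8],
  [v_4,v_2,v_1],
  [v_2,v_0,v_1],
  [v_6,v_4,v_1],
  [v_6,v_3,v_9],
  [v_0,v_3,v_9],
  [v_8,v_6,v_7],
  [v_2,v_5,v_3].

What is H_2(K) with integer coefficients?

H_2 = 0.

Take the total order v_0 < v_1 < v_2 < v_3 < v_4 < v_5 < v_6 < v_7 < v_8 < v_9 on the vertex set. Then K (dimension 2) consists of the simplices:

  0-simplices (10): [v_0], [v_1], [v_2], [v_3], [v_4], [v_5], [v_6], [v_7], [v_8], [v_9]
  1-simplices (30): (30 of them)
  2-simplices (20): (20 of them)

so the chain groups are C_0 ≅ Z^10, C_1 ≅ Z^30, C_2 ≅ Z^20.

The boundary map ∂_1: C_1 → C_0 is given by ∂[p,q] = [q] − [p]. For instance
  ∂[v_0,v_3] = [v_3] − [v_0].
The 10×30 boundary matrix has rank 9 and Smith normal form diag(1,1,1,1,1,1,1,1,1).

Boundary ∂_2: C_2 → C_1 sends each 2-simplex [p,q,r] to [q,r] − [p,r] + [p,q]. For instance
  ∂[v_0,v_3,v_9] = [v_3,v_9] − [v_0,v_9] + [v_0,v_3],
  ∂[v_6,v_7,v_9] = [v_7,v_9] − [v_6,v_9] + [v_6,v_7].
This gives a 30×20 integer matrix of rank 20; reducing to Smith normal form yields diagonal entries (1,1,1,1,1,1,1,1,1,1,1,1,1,1,1,1,1,1,1,2).

Now H_k = ker ∂_k / im ∂_{k+1}, so:

  H_2: rank ker ∂_2 − rank ∂_3 = (20 − 20) − 0 = 0, and there is no ∂_3, so H_2 ≅ 0.

(K is a triangulation of the Klein bottle.)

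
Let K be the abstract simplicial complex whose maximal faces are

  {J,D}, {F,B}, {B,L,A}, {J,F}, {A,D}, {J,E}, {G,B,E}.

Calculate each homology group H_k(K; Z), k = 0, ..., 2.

H_0 = Z,  H_1 = Z^2,  H_2 = 0.

Order the vertices as A < B < D < E < F < G < J < L. Listing each simplex with vertices in this order, K has dimension 2 with simplices:

  0-simplices (8): A, B, D, E, F, G, J, L
  1-simplices (11): AB, AD, AL, BE, BF, BG, BL, DJ, EG, EJ, FJ
  2-simplices (2): ABL, BEG

so the chain groups are C_0 ≅ Z^8, C_1 ≅ Z^11, C_2 ≅ Z^2.

∂_1: C_1 → C_0 is given by ∂[p,q] = [q] − [p]. For instance
  ∂EG = G − E.
The 8×11 boundary matrix has rank 7 and Smith normal form diag(1,1,1,1,1,1,1).

The boundary map ∂_2: C_2 → C_1 maps a triangle to the signed sum of its edges. For instance
  ∂BEG = EG − BG + BE,
  ∂ABL = BL − AL + AB.
As a 11×2 matrix over Z this has rank 2, with invariant factors (1,1).

Now H_k = ker ∂_k / im ∂_{k+1}, so:

  H_0: rank C_0 − rank ∂_1 = 8 − 7 = 1, and the invariant factors of ∂_1 are all 1, so H_0 ≅ Z.
  H_1: rank ker ∂_1 − rank ∂_2 = (11 − 7) − 2 = 2, and the invariant factors of ∂_2 are all 1, so H_1 ≅ Z^2.
  H_2: rank ker ∂_2 − rank ∂_3 = (2 − 2) − 0 = 0, and there is no ∂_3, so H_2 ≅ 0.

As a check, the Euler characteristic is 8 − 11 + 2 = -1, which agrees with 1 − 2 + 0 = -1.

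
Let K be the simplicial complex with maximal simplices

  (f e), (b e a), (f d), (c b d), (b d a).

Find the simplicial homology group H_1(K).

Fix the vertex order a < b < c < d < e < f and write every simplex with vertices in increasing order. Then dim K = 2 and the simplices of K are:

  0-simplices (6): a, b, c, d, e, f
  1-simplices (9): ab, ad, ae, bc, bd, be, cd, df, ef
  2-simplices (3): abd, abe, bcd

Hence C_0 ≅ Z^6, C_1 ≅ Z^9, C_2 ≅ Z^3.

∂_1: C_1 → C_0 maps an edge to its endpoints' difference, ∂[p,q] = q − p. For instance
  ∂bc = c − b.
As a 6×9 matrix over Z this has rank 5, with invariant factors (1,1,1,1,1).

The boundary map ∂_2: C_2 → C_1 acts by ∂[p,q,r] = [q,r] − [p,r] + [p,q]. For instance
  ∂abd = bd − ad + ab,
  ∂abe = be − ae + ab.
As a 9×3 matrix over Z this has rank 3, with invariant factors (1,1,1).

From H_k ≅ ker(∂_k) / im(∂_{k+1}) we obtain:

  H_1: rank ker ∂_1 − rank ∂_2 = (9 − 5) − 3 = 1, and the invariant factors of ∂_2 are all 1, so H_1 = Z.

H_1 ≅ Z.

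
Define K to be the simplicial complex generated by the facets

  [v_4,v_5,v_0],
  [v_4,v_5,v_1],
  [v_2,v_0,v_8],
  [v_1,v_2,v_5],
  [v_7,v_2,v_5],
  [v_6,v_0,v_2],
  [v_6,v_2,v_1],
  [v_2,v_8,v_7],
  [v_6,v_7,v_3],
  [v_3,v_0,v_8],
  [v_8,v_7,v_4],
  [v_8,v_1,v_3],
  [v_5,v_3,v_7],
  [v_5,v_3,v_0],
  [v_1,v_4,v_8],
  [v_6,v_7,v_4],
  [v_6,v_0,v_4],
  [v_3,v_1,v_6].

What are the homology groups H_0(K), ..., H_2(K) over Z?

H_0 = Z,  H_1 = Z^2,  H_2 = Z.

Order the vertices as v_0 < v_1 < v_2 < v_3 < v_4 < v_5 < v_6 < v_7 < v_8. Listing each simplex with vertices in this order, K has dimension 2 with simplices:

  0-simplices (9): [v_0], [v_1], [v_2], [v_3], [v_4], [v_5], [v_6], [v_7], [v_8]
  1-simplices (27): (27 of them)
  2-simplices (18): (18 of them)

so the chain groups are C_0 ≅ Z^9, C_1 ≅ Z^27, C_2 ≅ Z^18.

Boundary ∂_1: C_1 → C_0 maps an edge to its endpoints' difference, ∂[p,q] = q − p.
The 9×27 boundary matrix has rank 8 and Smith normal form diag(1,1,1,1,1,1,1,1).

∂_2: C_2 → C_1 sends each 2-simplex [p,q,r] to [q,r] − [p,r] + [p,q]. For instance
  ∂[v_4,v_6,v_7] = [v_6,v_7] − [v_4,v_7] + [v_4,v_6],
  ∂[v_0,v_2,v_6] = [v_2,v_6] − [v_0,v_6] + [v_0,v_2].
As a 27×18 matrix over Z this has rank 17, with invariant factors (1,1,1,1,1,1,1,1,1,1,1,1,1,1,1,1,1).

Reading off H_k = ker ∂_k / im ∂_{k+1}:

  H_0: rank C_0 − rank ∂_1 = 9 − 8 = 1, and the invariant factors of ∂_1 are all 1, so H_0 = Z.
  H_1: rank ker ∂_1 − rank ∂_2 = (27 − 8) − 17 = 2, and the invariant factors of ∂_2 are all 1, so H_1 = Z^2.
  H_2: rank ker ∂_2 − rank ∂_3 = (18 − 17) − 0 = 1, and there is no ∂_3, so H_2 = Z.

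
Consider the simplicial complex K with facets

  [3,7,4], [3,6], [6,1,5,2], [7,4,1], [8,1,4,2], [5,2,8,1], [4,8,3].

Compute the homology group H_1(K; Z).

H_1 = Z.

Take the total order 1 < 2 < 3 < 4 < 5 < 6 < 7 < 8 on the vertex set. Then K (dimension 3) consists of the simplices:

  0-simplices (8): [1], [2], [3], [4], [5], [6], [7], [8]
  1-simplices (18): [1,2], [1,4], [1,5], [1,6], [1,7], [1,8], [2,4], [2,5], [2,6], [2,8], [3,4], [3,6], [3,7], [3,8], [4,7], [4,8], [5,6], [5,8]
  2-simplices (13): [1,2,4], [1,2,5], [1,2,6], [1,2,8], [1,4,7], [1,4,8], [1,5,6], [1,5,8], [2,4,8], [2,5,6], [2,5,8], [3,4,7], [3,4,8]
  3-simplices (3): [1,2,4,8], [1,2,5,6], [1,2,5,8]

so the chain groups are C_0 ≅ Z^8, C_1 ≅ Z^18, C_2 ≅ Z^13, C_3 ≅ Z^3.

The boundary map ∂_1: C_1 → C_0 is given by ∂[p,q] = [q] − [p]. For instance
  ∂[4,7] = [7] − [4].
As a 8×18 matrix over Z this has rank 7, with invariant factors (1,1,1,1,1,1,1).

Boundary ∂_2: C_2 → C_1 maps a triangle to the signed sum of its edges. For instance
  ∂[1,4,7] = [4,7] − [1,7] + [1,4],
  ∂[2,4,8] = [4,8] − [2,8] + [2,4].
The 18×13 boundary matrix has rank 10 and Smith normal form diag(1,1,1,1,1,1,1,1,1,1).

Boundary ∂_3: C_3 → C_2 sends each 3-simplex σ to the alternating sum Σ_i (−1)^i (σ with its i-th vertex removed). For instance
  ∂[1,2,4,8] = [2,4,8] − [1,4,8] + [1,2,8] − [1,2,4],
  ∂[1,2,5,6] = [2,5,6] − [1,5,6] + [1,2,6] − [1,2,5].
As a 13×3 matrix over Z this has rank 3, with invariant factors (1,1,1).

Reading off H_k = ker ∂_k / im ∂_{k+1}:

  H_1: rank ker ∂_1 − rank ∂_2 = (18 − 7) − 10 = 1, and the invariant factors of ∂_2 are all 1, so H_1 = Z.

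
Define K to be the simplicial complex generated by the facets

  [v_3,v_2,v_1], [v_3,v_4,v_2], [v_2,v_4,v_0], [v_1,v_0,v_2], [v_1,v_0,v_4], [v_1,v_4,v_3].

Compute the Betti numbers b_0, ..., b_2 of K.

b_0 = 1, b_1 = 0, b_2 = 1.

K has 5 vertices, 9 edges, 6 triangles.
rank ∂_0 = 0, rank ∂_1 = 4 ⇒ b_0 = 5 − 0 − 4 = 1; all invariant factors of ∂_1 are 1 so no torsion. So H_0 = Z.
rank ∂_1 = 4, rank ∂_2 = 5 ⇒ b_1 = 9 − 4 − 5 = 0; all invariant factors of ∂_2 are 1 so no torsion. So H_1 = 0.
rank ∂_2 = 5, rank ∂_3 = 0 ⇒ b_2 = 6 − 5 − 0 = 1. So H_2 = Z.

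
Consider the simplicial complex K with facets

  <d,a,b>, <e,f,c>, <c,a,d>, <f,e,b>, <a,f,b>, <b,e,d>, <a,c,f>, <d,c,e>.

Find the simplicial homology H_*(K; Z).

We work with the vertex ordering a < b < c < d < e < f. The simplices of K, each written with vertices in increasing order, are:

  0-simplices (6): a, b, c, d, e, f
  1-simplices (12): ab, ac, ad, af, bd, be, bf, cd, ce, cf, de, ef
  2-simplices (8): abd, abf, acd, acf, bde, bef, cde, cef

Hence C_0 ≅ Z^6, C_1 ≅ Z^12, C_2 ≅ Z^8.

The boundary map ∂_1: C_1 → C_0 is given by ∂[p,q] = [q] − [p]. For instance
  ∂ad = d − a.
The 6×12 boundary matrix has rank 5 and Smith normal form diag(1,1,1,1,1).

Boundary ∂_2: C_2 → C_1 maps a triangle to the signed sum of its edges. For instance
  ∂cef = ef − cf + ce,
  ∂abd = bd − ad + ab.
This gives a 12×8 integer matrix of rank 7; reducing to Smith normal form yields diagonal entries (1,1,1,1,1,1,1).

Now H_k = ker ∂_k / im ∂_{k+1}, so:

  H_0: rank C_0 − rank ∂_1 = 6 − 5 = 1, and the invariant factors of ∂_1 are all 1, so H_0 = Z.
  H_1: rank ker ∂_1 − rank ∂_2 = (12 − 5) − 7 = 0, and the invariant factors of ∂_2 are all 1, so H_1 = 0.
  H_2: rank ker ∂_2 − rank ∂_3 = (8 − 7) − 0 = 1, and there is no ∂_3, so H_2 = Z.

H_0 ≅ Z,  H_1 = 0,  H_2 ≅ Z.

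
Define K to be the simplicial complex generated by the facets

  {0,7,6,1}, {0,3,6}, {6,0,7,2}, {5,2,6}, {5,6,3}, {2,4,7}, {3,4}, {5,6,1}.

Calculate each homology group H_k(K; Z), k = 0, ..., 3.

Order the vertices as 0 < 1 < 2 < 3 < 4 < 5 < 6 < 7. Listing each simplex with vertices in this order, K has dimension 3 with simplices:

  0-simplices (8): [0], [1], [2], [3], [4], [5], [6], [7]
  1-simplices (18): [0,1], [0,2], [0,3], [0,6], [0,7], [1,5], [1,6], [1,7], [2,4], [2,5], [2,6], [2,7], [3,4], [3,5], [3,6], [4,7], [5,6], [6,7]
  2-simplices (12): [0,1,6], [0,1,7], [0,2,6], [0,2,7], [0,3,6], [0,6,7], [1,5,6], [1,6,7], [2,4,7], [2,5,6], [2,6,7], [3,5,6]
  3-simplices (2): [0,1,6,7], [0,2,6,7]

Hence C_0 ≅ Z^8, C_1 ≅ Z^18, C_2 ≅ Z^12, C_3 ≅ Z^2.

The boundary map ∂_1: C_1 → C_0 maps an edge to its endpoints' difference, ∂[p,q] = q − p.
This gives a 8×18 integer matrix of rank 7; reducing to Smith normal form yields diagonal entries (1,1,1,1,1,1,1).

Boundary ∂_2: C_2 → C_1 acts by ∂[p,q,r] = [q,r] − [p,r] + [p,q]. For instance
  ∂[0,3,6] = [3,6] − [0,6] + [0,3],
  ∂[2,5,6] = [5,6] − [2,6] + [2,5].
As a 18×12 matrix over Z this has rank 10, with invariant factors (1,1,1,1,1,1,1,1,1,1).

The boundary map ∂_3: C_3 → C_2 sends each 3-simplex σ to the alternating sum Σ_i (−1)^i (σ with its i-th vertex removed). For instance
  ∂[0,2,6,7] = [2,6,7] − [0,6,7] + [0,2,7] − [0,2,6],
  ∂[0,1,6,7] = [1,6,7] − [0,6,7] + [0,1,7] − [0,1,6].
The 12×2 boundary matrix has rank 2 and Smith normal form diag(1,1).

From H_k ≅ ker(∂_k) / im(∂_{k+1}) we obtain:

  H_0: rank C_0 − rank ∂_1 = 8 − 7 = 1, and the invariant factors of ∂_1 are all 1, so H_0 ≅ Z.
  H_1: rank ker ∂_1 − rank ∂_2 = (18 − 7) − 10 = 1, and the invariant factors of ∂_2 are all 1, so H_1 ≅ Z.
  H_2: rank ker ∂_2 − rank ∂_3 = (12 − 10) − 2 = 0, and the invariant factors of ∂_3 are all 1, so H_2 ≅ 0.
  H_3: rank ker ∂_3 − rank ∂_4 = (2 − 2) − 0 = 0, and there is no ∂_4, so H_3 ≅ 0.

H_0 = Z,  H_1 = Z,  H_2 = 0,  H_3 = 0.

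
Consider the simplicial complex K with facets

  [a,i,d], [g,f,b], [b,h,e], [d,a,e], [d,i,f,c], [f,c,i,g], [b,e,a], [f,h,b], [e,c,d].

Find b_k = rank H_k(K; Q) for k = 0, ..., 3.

We work with the vertex ordering a < b < c < d < e < f < g < h < i. The simplices of K, each written with vertices in increasing order, are:

  0-simplices (9): a, b, c, d, e, f, g, h, i
  1-simplices (21): ab, ad, ae, ai, be, bf, bg, bh, cd, ce, cf, cg, ci, de, df, di, eh, fg, fh, fi, gi
  2-simplices (14): abe, ade, adi, beh, bfg, bfh, cde, cdf, cdi, cfg, cfi, cgi, dfi, fgi
  3-simplices (2): cdfi, cfgi

giving chain groups C_0 ≅ Z^9, C_1 ≅ Z^21, C_2 ≅ Z^14, C_3 ≅ Z^2.

Boundary ∂_1: C_1 → C_0 sends each edge [p,q] (with p < q) to q − p. For instance
  ∂ce = e − c.
This gives a 9×21 integer matrix of rank 8; reducing to Smith normal form yields diagonal entries (1,1,1,1,1,1,1,1).

Boundary ∂_2: C_2 → C_1 maps a triangle to the signed sum of its edges. For instance
  ∂adi = di − ai + ad,
  ∂cgi = gi − ci + cg.
This gives a 21×14 integer matrix of rank 12; reducing to Smith normal form yields diagonal entries (1,1,1,1,1,1,1,1,1,1,1,1).

∂_3: C_3 → C_2 sends each 3-simplex σ to the alternating sum Σ_i (−1)^i (σ with its i-th vertex removed). For instance
  ∂cdfi = dfi − cfi + cdi − cdf,
  ∂cfgi = fgi − cgi + cfi − cfg.
The resulting 14×2 matrix has rank 2, and its Smith normal form has invariant factors (1,1).

Computing H_k = (kernel of ∂_k) / (image of ∂_{k+1}):

  H_0: rank C_0 − rank ∂_1 = 9 − 8 = 1, and the invariant factors of ∂_1 are all 1, so H_0 = Z.
  H_1: rank ker ∂_1 − rank ∂_2 = (21 − 8) − 12 = 1, and the invariant factors of ∂_2 are all 1, so H_1 = Z.
  H_2: rank ker ∂_2 − rank ∂_3 = (14 − 12) − 2 = 0, and the invariant factors of ∂_3 are all 1, so H_2 = 0.
  H_3: rank ker ∂_3 − rank ∂_4 = (2 − 2) − 0 = 0, and there is no ∂_4, so H_3 = 0.

Hence the Betti numbers are b_0 = 1, b_1 = 1, b_2 = 0, b_3 = 0.

b_0 = 1, b_1 = 1, b_2 = 0, b_3 = 0.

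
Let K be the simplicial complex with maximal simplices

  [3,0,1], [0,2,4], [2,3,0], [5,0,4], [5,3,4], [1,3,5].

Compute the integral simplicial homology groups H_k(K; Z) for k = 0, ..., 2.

H_0 = Z,  H_1 = Z,  H_2 = 0.

Order the vertices as 0 < 1 < 2 < 3 < 4 < 5. Listing each simplex with vertices in this order, K has dimension 2 with simplices:

  0-simplices (6): [0], [1], [2], [3], [4], [5]
  1-simplices (12): [0,1], [0,2], [0,3], [0,4], [0,5], [1,3], [1,5], [2,3], [2,4], [3,4], [3,5], [4,5]
  2-simplices (6): [0,1,3], [0,2,3], [0,2,4], [0,4,5], [1,3,5], [3,4,5]

so the chain groups are C_0 ≅ Z^6, C_1 ≅ Z^12, C_2 ≅ Z^6.

Boundary ∂_1: C_1 → C_0 sends each edge [p,q] (with p < q) to q − p. For instance
  ∂[1,3] = [3] − [1].
The resulting 6×12 matrix has rank 5, and its Smith normal form has invariant factors (1,1,1,1,1).

Boundary ∂_2: C_2 → C_1 sends each 2-simplex [p,q,r] to [q,r] − [p,r] + [p,q]. For instance
  ∂[0,1,3] = [1,3] − [0,3] + [0,1],
  ∂[0,4,5] = [4,5] − [0,5] + [0,4].
As a 12×6 matrix over Z this has rank 6, with invariant factors (1,1,1,1,1,1).

Now H_k = ker ∂_k / im ∂_{k+1}, so:

  H_0: rank C_0 − rank ∂_1 = 6 − 5 = 1, and the invariant factors of ∂_1 are all 1, so H_0 = Z.
  H_1: rank ker ∂_1 − rank ∂_2 = (12 − 5) − 6 = 1, and the invariant factors of ∂_2 are all 1, so H_1 = Z.
  H_2: rank ker ∂_2 − rank ∂_3 = (6 − 6) − 0 = 0, and there is no ∂_3, so H_2 = 0.

(K is a triangulation of the cylinder S^1 x I.)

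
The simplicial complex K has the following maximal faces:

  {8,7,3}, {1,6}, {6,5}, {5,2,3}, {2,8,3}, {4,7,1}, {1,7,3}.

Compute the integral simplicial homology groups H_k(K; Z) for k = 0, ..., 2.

Fix the vertex order 1 < 2 < 3 < 4 < 5 < 6 < 7 < 8 and write every simplex with vertices in increasing order. Then dim K = 2 and the simplices of K are:

  0-simplices (8): [1], [2], [3], [4], [5], [6], [7], [8]
  1-simplices (13): [1,3], [1,4], [1,6], [1,7], [2,3], [2,5], [2,8], [3,5], [3,7], [3,8], [4,7], [5,6], [7,8]
  2-simplices (5): [1,3,7], [1,4,7], [2,3,5], [2,3,8], [3,7,8]

so the chain groups are C_0 ≅ Z^8, C_1 ≅ Z^13, C_2 ≅ Z^5.

The boundary map ∂_1: C_1 → C_0 sends each edge [p,q] (with p < q) to q − p. For instance
  ∂[3,7] = [7] − [3].
The resulting 8×13 matrix has rank 7, and its Smith normal form has invariant factors (1,1,1,1,1,1,1).

∂_2: C_2 → C_1 acts by ∂[p,q,r] = [q,r] − [p,r] + [p,q]. For instance
  ∂[2,3,5] = [3,5] − [2,5] + [2,3],
  ∂[1,4,7] = [4,7] − [1,7] + [1,4].
This gives a 13×5 integer matrix of rank 5; reducing to Smith normal form yields diagonal entries (1,1,1,1,1).

From H_k ≅ ker(∂_k) / im(∂_{k+1}) we obtain:

  H_0: rank C_0 − rank ∂_1 = 8 − 7 = 1, and the invariant factors of ∂_1 are all 1, so H_0 ≅ Z.
  H_1: rank ker ∂_1 − rank ∂_2 = (13 − 7) − 5 = 1, and the invariant factors of ∂_2 are all 1, so H_1 ≅ Z.
  H_2: rank ker ∂_2 − rank ∂_3 = (5 − 5) − 0 = 0, and there is no ∂_3, so H_2 ≅ 0.

H_0 = Z,  H_1 = Z,  H_2 = 0.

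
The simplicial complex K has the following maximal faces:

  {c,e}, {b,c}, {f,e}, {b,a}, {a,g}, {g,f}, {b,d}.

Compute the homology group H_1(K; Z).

H_1 = Z.

We work with the vertex ordering a < b < c < d < e < f < g. The simplices of K, each written with vertices in increasing order, are:

  0-simplices (7): a, b, c, d, e, f, g
  1-simplices (7): ab, ag, bc, bd, ce, ef, fg

so the chain groups are C_0 ≅ Z^7, C_1 ≅ Z^7.

The boundary map ∂_1: C_1 → C_0 maps an edge to its endpoints' difference, ∂[p,q] = q − p. For instance
  ∂ef = f − e.
As a 7×7 matrix over Z this has rank 6, with invariant factors (1,1,1,1,1,1).

Computing H_k = (kernel of ∂_k) / (image of ∂_{k+1}):

  H_1: rank ker ∂_1 − rank ∂_2 = (7 − 6) − 0 = 1, and there is no ∂_2, so H_1 = Z.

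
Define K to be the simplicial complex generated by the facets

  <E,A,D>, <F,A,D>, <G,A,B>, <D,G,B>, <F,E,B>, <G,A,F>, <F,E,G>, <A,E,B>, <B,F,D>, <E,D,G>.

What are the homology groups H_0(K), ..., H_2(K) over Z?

H_0 ≅ Z,  H_1 ≅ Z/2Z,  H_2 = 0.

We work with the vertex ordering A < B < D < E < F < G. The simplices of K, each written with vertices in increasing order, are:

  0-simplices (6): A, B, D, E, F, G
  1-simplices (15): AB, AD, AE, AF, AG, BD, BE, BF, BG, DE, DF, DG, EF, EG, FG
  2-simplices (10): ABE, ABG, ADE, ADF, AFG, BDF, BDG, BEF, DEG, EFG

giving chain groups C_0 ≅ Z^6, C_1 ≅ Z^15, C_2 ≅ Z^10.

The boundary map ∂_1: C_1 → C_0 sends each edge [p,q] (with p < q) to q − p. For instance
  ∂FG = G − F.
The 6×15 boundary matrix has rank 5 and Smith normal form diag(1,1,1,1,1).

Boundary ∂_2: C_2 → C_1 acts by ∂[p,q,r] = [q,r] − [p,r] + [p,q]. For instance
  ∂EFG = FG − EG + EF,
  ∂ABG = BG − AG + AB.
This gives a 15×10 integer matrix of rank 10; reducing to Smith normal form yields diagonal entries (1,1,1,1,1,1,1,1,1,2).

From H_k ≅ ker(∂_k) / im(∂_{k+1}) we obtain:

  H_0: rank C_0 − rank ∂_1 = 6 − 5 = 1, and the invariant factors of ∂_1 are all 1, so H_0 = Z.
  H_1: rank ker ∂_1 − rank ∂_2 = (15 − 5) − 10 = 0, and ∂_2 has invariant factor 2 > 1, so H_1 = Z/2Z.
  H_2: rank ker ∂_2 − rank ∂_3 = (10 − 10) − 0 = 0, and there is no ∂_3, so H_2 = 0.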